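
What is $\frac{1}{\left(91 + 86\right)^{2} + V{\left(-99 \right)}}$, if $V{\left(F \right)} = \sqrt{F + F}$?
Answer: $\frac{3481}{109056271} - \frac{i \sqrt{22}}{327168813} \approx 3.1919 \cdot 10^{-5} - 1.4336 \cdot 10^{-8} i$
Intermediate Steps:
$V{\left(F \right)} = \sqrt{2} \sqrt{F}$ ($V{\left(F \right)} = \sqrt{2 F} = \sqrt{2} \sqrt{F}$)
$\frac{1}{\left(91 + 86\right)^{2} + V{\left(-99 \right)}} = \frac{1}{\left(91 + 86\right)^{2} + \sqrt{2} \sqrt{-99}} = \frac{1}{177^{2} + \sqrt{2} \cdot 3 i \sqrt{11}} = \frac{1}{31329 + 3 i \sqrt{22}}$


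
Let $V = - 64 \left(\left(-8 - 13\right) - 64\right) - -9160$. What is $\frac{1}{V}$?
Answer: $\frac{1}{14600} \approx 6.8493 \cdot 10^{-5}$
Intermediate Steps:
$V = 14600$ ($V = - 64 \left(\left(-8 - 13\right) - 64\right) + 9160 = - 64 \left(-21 - 64\right) + 9160 = \left(-64\right) \left(-85\right) + 9160 = 5440 + 9160 = 14600$)
$\frac{1}{V} = \frac{1}{14600}$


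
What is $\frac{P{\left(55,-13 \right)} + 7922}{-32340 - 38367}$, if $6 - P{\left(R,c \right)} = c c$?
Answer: $- \frac{7759}{70707} \approx -0.10973$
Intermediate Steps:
$P{\left(R,c \right)} = 6 - c^{2}$ ($P{\left(R,c \right)} = 6 - c c = 6 - c^{2}$)
$\frac{P{\left(55,-13 \right)} + 7922}{-32340 - 38367} = \frac{\left(6 - \left(-13\right)^{2}\right) + 7922}{-32340 - 38367} = \frac{\left(6 - 169\right) + 7922}{-70707} = \left(\left(6 - 169\right) + 7922\right) \left(- \frac{1}{70707}\right) = \left(-163 + 7922\right) \left(- \frac{1}{70707}\right) = 7759 \left(- \frac{1}{70707}\right) = - \frac{7759}{70707}$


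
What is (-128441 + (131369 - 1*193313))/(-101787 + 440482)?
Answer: -38077/67739 ≈ -0.56211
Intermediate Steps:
(-128441 + (131369 - 1*193313))/(-101787 + 440482) = (-128441 + (131369 - 193313))/338695 = (-128441 - 61944)*(1/338695) = -190385*1/338695 = -38077/67739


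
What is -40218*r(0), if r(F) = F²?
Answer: 0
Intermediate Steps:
-40218*r(0) = -40218*0² = -40218*0 = 0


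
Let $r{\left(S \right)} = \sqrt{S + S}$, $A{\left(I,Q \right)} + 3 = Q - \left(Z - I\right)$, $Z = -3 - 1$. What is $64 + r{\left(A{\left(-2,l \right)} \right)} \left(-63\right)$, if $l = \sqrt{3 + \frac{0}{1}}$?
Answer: $64 - 63 \sqrt{-2 + 2 \sqrt{3}} \approx -12.23$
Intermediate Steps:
$Z = -4$ ($Z = -3 - 1 = -4$)
$l = \sqrt{3}$ ($l = \sqrt{3 + 0 \cdot 1} = \sqrt{3 + 0} = \sqrt{3} \approx 1.732$)
$A{\left(I,Q \right)} = 1 + I + Q$ ($A{\left(I,Q \right)} = -3 - \left(-4 - I - Q\right) = -3 + \left(Q + \left(4 + I\right)\right) = -3 + \left(4 + I + Q\right) = 1 + I + Q$)
$r{\left(S \right)} = \sqrt{2} \sqrt{S}$ ($r{\left(S \right)} = \sqrt{2 S} = \sqrt{2} \sqrt{S}$)
$64 + r{\left(A{\left(-2,l \right)} \right)} \left(-63\right) = 64 + \sqrt{2} \sqrt{1 - 2 + \sqrt{3}} \left(-63\right) = 64 + \sqrt{2} \sqrt{-1 + \sqrt{3}} \left(-63\right) = 64 - 63 \sqrt{2} \sqrt{-1 + \sqrt{3}}$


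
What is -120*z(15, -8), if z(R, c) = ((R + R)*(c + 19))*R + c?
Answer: -593040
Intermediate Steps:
z(R, c) = c + 2*R**2*(19 + c) (z(R, c) = ((2*R)*(19 + c))*R + c = (2*R*(19 + c))*R + c = 2*R**2*(19 + c) + c = c + 2*R**2*(19 + c))
-120*z(15, -8) = -120*(-8 + 38*15**2 + 2*(-8)*15**2) = -120*(-8 + 38*225 + 2*(-8)*225) = -120*(-8 + 8550 - 3600) = -120*4942 = -593040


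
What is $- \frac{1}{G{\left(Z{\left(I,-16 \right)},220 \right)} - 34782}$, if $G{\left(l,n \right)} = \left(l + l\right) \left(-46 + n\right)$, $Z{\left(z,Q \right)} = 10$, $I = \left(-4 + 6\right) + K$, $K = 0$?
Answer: $\frac{1}{31302} \approx 3.1947 \cdot 10^{-5}$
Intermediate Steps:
$I = 2$ ($I = \left(-4 + 6\right) + 0 = 2 + 0 = 2$)
$G{\left(l,n \right)} = 2 l \left(-46 + n\right)$
$- \frac{1}{G{\left(Z{\left(I,-16 \right)},220 \right)} - 34782} = - \frac{1}{2 \cdot 10 \left(-46 + 220\right) - 34782} = - \frac{1}{2 \cdot 10 \cdot 174 - 34782} = - \frac{1}{3480 - 34782} = - \frac{1}{-31302} = \left(-1\right) \left(- \frac{1}{31302}\right) = \frac{1}{31302}$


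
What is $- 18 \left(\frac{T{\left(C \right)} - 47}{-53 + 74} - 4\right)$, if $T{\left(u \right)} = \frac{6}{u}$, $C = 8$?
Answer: $\frac{1563}{14} \approx 111.64$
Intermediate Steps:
$- 18 \left(\frac{T{\left(C \right)} - 47}{-53 + 74} - 4\right) = - 18 \left(\frac{\frac{6}{8} - 47}{-53 + 74} - 4\right) = - 18 \left(\frac{6 \cdot \frac{1}{8} - 47}{21} - 4\right) = - 18 \left(\left(\frac{3}{4} - 47\right) \frac{1}{21} - 4\right) = - 18 \left(\left(- \frac{185}{4}\right) \frac{1}{21} - 4\right) = - 18 \left(- \frac{185}{84} - 4\right) = \left(-18\right) \left(- \frac{521}{84}\right) = \frac{1563}{14}$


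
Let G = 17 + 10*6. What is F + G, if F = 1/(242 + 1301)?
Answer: 118812/1543 ≈ 77.001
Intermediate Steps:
F = 1/1543 ≈ 0.00064809
G = 77 (G = 17 + 60 = 77)
F + G = 1/1543 + 77 = 118812/1543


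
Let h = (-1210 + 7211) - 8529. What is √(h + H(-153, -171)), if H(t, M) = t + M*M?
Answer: 8*√415 ≈ 162.97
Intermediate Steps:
H(t, M) = t + M²
h = -2528 (h = 6001 - 8529 = -2528)
√(h + H(-153, -171)) = √(-2528 + (-153 + (-171)²)) = √(-2528 + (-153 + 29241)) = √(-2528 + 29088) = √26560 = 8*√415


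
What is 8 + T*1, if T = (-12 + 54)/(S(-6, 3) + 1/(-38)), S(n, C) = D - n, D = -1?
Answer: 148/9 ≈ 16.444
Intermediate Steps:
S(n, C) = -1 - n
T = 76/9 (T = (-12 + 54)/((-1 - 1*(-6)) + 1/(-38)) = 42/((-1 + 6) - 1/38) = 42/(5 - 1/38) = 42/(189/38) = 42*(38/189) = 76/9 ≈ 8.4444)
8 + T*1 = 8 + (76/9)*1 = 8 + 76/9 = 148/9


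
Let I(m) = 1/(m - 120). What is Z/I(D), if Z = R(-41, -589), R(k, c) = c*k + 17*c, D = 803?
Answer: 9654888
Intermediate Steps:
R(k, c) = 17*c + c*k
I(m) = 1/(-120 + m)
Z = 14136 (Z = -589*(17 - 41) = -589*(-24) = 14136)
Z/I(D) = 14136/(1/(-120 + 803)) = 14136/(1/683) = 14136*683 = 9654888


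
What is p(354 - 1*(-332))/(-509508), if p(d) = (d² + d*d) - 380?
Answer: -78401/42459 ≈ -1.8465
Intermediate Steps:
p(d) = -380 + 2*d² (p(d) = (d² + d²) - 380 = 2*d² - 380 = -380 + 2*d²)
p(354 - 1*(-332))/(-509508) = (-380 + 2*(354 - 1*(-332))²)/(-509508) = (-380 + 2*(354 + 332)²)*(-1/509508) = (-380 + 2*686²)*(-1/509508) = (-380 + 2*470596)*(-1/509508) = (-380 + 941192)*(-1/509508) = 940812*(-1/509508) = -78401/42459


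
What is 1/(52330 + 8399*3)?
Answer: 1/77527 ≈ 1.2899e-5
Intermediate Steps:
1/(52330 + 8399*3) = 1/(52330 + 25197) = 1/77527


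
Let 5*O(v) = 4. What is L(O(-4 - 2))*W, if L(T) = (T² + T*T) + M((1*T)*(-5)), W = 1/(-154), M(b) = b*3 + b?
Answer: 184/1925 ≈ 0.095584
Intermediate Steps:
M(b) = 4*b (M(b) = 3*b + b = 4*b)
O(v) = ⅘ (O(v) = (⅕)*4 = ⅘)
W = -1/154 ≈ -0.0064935
L(T) = -20*T + 2*T² (L(T) = (T² + T*T) + 4*((1*T)*(-5)) = (T² + T²) + 4*(T*(-5)) = 2*T² + 4*(-5*T) = 2*T² - 20*T = -20*T + 2*T²)
L(O(-4 - 2))*W = (2*(⅘)*(-10 + ⅘))*(-1/154) = (2*(⅘)*(-46/5))*(-1/154) = -368/25*(-1/154) = 184/1925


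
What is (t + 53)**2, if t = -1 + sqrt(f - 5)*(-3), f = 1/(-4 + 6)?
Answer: 5327/2 - 468*I*sqrt(2) ≈ 2663.5 - 661.85*I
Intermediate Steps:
f = 1/2 ≈ 0.50000
t = -1 - 9*I*sqrt(2)/2 (t = -1 + sqrt(1/2 - 5)*(-3) = -1 + sqrt(-9/2)*(-3) = -1 + (3*I*sqrt(2)/2)*(-3) = -1 - 9*I*sqrt(2)/2 ≈ -1.0 - 6.364*I)
(t + 53)**2 = ((-1 - 9*I*sqrt(2)/2) + 53)**2 = (52 - 9*I*sqrt(2)/2)**2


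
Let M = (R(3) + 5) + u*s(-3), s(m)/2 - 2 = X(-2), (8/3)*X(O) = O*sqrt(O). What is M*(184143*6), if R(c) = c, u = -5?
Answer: -13258296 + 8286435*I*sqrt(2) ≈ -1.3258e+7 + 1.1719e+7*I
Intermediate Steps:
X(O) = 3*O**(3/2)/8 (X(O) = 3*(O*sqrt(O))/8 = 3*O**(3/2)/8)
s(m) = 4 - 3*I*sqrt(2)/2 (s(m) = 4 + 2*(3*(-2)**(3/2)/8) = 4 + 2*(3*(-2*I*sqrt(2))/8) = 4 + 2*(-3*I*sqrt(2)/4) = 4 - 3*I*sqrt(2)/2)
M = -12 + 15*I*sqrt(2)/2 (M = (3 + 5) - 5*(4 - 3*I*sqrt(2)/2) = 8 + (-20 + 15*I*sqrt(2)/2) = -12 + 15*I*sqrt(2)/2 ≈ -12.0 + 10.607*I)
M*(184143*6) = (-12 + 15*I*sqrt(2)/2)*(184143*6) = (-12 + 15*I*sqrt(2)/2)*1104858 = -13258296 + 8286435*I*sqrt(2)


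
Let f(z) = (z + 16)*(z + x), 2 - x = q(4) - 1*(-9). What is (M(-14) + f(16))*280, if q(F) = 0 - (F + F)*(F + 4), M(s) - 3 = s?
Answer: 651000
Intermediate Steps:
M(s) = 3 + s
q(F) = -2*F*(4 + F) (q(F) = 0 - 2*F*(4 + F) = -2*F*(4 + F))
x = 57 (x = 2 - (-2*4*(4 + 4) - 1*(-9)) = 2 - (-2*4*8 + 9) = 2 - (-64 + 9) = 2 - 1*(-55) = 2 + 55 = 57)
f(z) = (16 + z)*(57 + z) (f(z) = (z + 16)*(z + 57) = (16 + z)*(57 + z))
(M(-14) + f(16))*280 = ((3 - 14) + (912 + 16² + 73*16))*280 = (-11 + (912 + 256 + 1168))*280 = (-11 + 2336)*280 = 2325*280 = 651000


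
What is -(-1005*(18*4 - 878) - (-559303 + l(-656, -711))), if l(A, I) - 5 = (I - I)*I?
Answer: -1369328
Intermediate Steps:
l(A, I) = 5 (l(A, I) = 5 + (I - I)*I = 5 + 0*I = 5 + 0 = 5)
-(-1005*(18*4 - 878) - (-559303 + l(-656, -711))) = -(-1005*(18*4 - 878) - (-559303 + 5)) = -(-1005*(72 - 878) - 1*(-559298)) = -(-1005*(-806) + 559298) = -(810030 + 559298) = -1*1369328 = -1369328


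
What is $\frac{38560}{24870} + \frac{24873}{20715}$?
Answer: $\frac{47245397}{17172735} \approx 2.7512$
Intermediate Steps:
$\frac{38560}{24870} + \frac{24873}{20715} = 38560 \cdot \frac{1}{24870} + 24873 \cdot \frac{1}{20715} = \frac{3856}{2487} + \frac{8291}{6905} = \frac{47245397}{17172735}$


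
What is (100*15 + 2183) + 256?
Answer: 3939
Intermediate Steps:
(100*15 + 2183) + 256 = (1500 + 2183) + 256 = 3683 + 256 = 3939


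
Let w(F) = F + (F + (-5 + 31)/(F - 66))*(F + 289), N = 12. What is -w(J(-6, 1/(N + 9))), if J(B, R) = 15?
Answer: -225421/51 ≈ -4420.0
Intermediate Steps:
w(F) = F + (289 + F)*(F + 26/(-66 + F)) (w(F) = F + (F + 26/(-66 + F))*(289 + F) = F + (289 + F)*(F + 26/(-66 + F)))
-w(J(-6, 1/(N + 9))) = -(7514 + 15**3 - 19114*15 + 224*15**2)/(-66 + 15) = -(7514 + 3375 - 286710 + 224*225)/(-51) = -(-1)*(7514 + 3375 - 286710 + 50400)/51 = -(-1)*(-225421)/51 = -1*225421/51 = -225421/51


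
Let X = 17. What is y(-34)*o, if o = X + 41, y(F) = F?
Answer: -1972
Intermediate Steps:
o = 58 (o = 17 + 41 = 58)
y(-34)*o = -34*58 = -1972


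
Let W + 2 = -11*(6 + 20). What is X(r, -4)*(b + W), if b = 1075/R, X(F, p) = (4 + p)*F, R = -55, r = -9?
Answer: 0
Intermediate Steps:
X(F, p) = F*(4 + p)
b = -215/11 (b = 1075/(-55) = 1075*(-1/55) = -215/11 ≈ -19.545)
W = -288 (W = -2 - 11*(6 + 20) = -2 - 11*26 = -2 - 286 = -288)
X(r, -4)*(b + W) = (-9*(4 - 4))*(-215/11 - 288) = -9*0*(-3383/11) = 0*(-3383/11) = 0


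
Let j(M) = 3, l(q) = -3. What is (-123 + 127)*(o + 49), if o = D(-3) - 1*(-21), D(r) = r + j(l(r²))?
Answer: 280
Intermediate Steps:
D(r) = 3 + r (D(r) = r + 3 = 3 + r)
o = 21 (o = (3 - 3) - 1*(-21) = 0 + 21 = 21)
(-123 + 127)*(o + 49) = (-123 + 127)*(21 + 49) = 4*70 = 280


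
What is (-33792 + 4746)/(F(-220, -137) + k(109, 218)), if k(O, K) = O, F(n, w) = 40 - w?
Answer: -14523/143 ≈ -101.56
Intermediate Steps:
(-33792 + 4746)/(F(-220, -137) + k(109, 218)) = (-33792 + 4746)/((40 - 1*(-137)) + 109) = -29046/((40 + 137) + 109) = -29046/(177 + 109) = -29046/286 = -29046*1/286 = -14523/143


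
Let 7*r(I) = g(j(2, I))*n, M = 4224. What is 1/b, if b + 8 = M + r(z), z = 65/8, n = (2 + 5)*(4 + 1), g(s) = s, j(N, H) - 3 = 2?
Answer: 1/4241 ≈ 0.00023579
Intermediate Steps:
j(N, H) = 5 (j(N, H) = 3 + 2 = 5)
n = 35 (n = 7*5 = 35)
z = 65/8 (z = 65*(1/8) = 65/8 ≈ 8.1250)
r(I) = 25 (r(I) = (5*35)/7 = (1/7)*175 = 25)
b = 4241 (b = -8 + (4224 + 25) = -8 + 4249 = 4241)
1/b = 1/4241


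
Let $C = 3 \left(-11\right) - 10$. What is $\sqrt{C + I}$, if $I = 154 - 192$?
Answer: $9 i \approx 9.0 i$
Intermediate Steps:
$I = -38$ ($I = 154 - 192 = -38$)
$C = -43$ ($C = -33 - 10 = -43$)
$\sqrt{C + I} = \sqrt{-43 - 38} = \sqrt{-81} = 9 i$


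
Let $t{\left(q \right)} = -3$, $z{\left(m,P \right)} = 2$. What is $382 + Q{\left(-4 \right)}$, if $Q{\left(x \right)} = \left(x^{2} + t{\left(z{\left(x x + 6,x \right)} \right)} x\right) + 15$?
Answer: $425$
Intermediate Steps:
$Q{\left(x \right)} = 15 + x^{2} - 3 x$ ($Q{\left(x \right)} = \left(x^{2} - 3 x\right) + 15 = 15 + x^{2} - 3 x$)
$382 + Q{\left(-4 \right)} = 382 + \left(15 + \left(-4\right)^{2} - -12\right) = 382 + \left(15 + 16 + 12\right) = 382 + 43 = 425$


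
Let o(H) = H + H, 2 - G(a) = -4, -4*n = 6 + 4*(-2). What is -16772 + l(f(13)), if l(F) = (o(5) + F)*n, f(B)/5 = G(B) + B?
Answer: -33439/2 ≈ -16720.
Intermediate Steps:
n = 1/2 (n = -(6 + 4*(-2))/4 = -(6 - 8)/4 = -1/4*(-2) = 1/2 ≈ 0.50000)
G(a) = 6 (G(a) = 2 - 1*(-4) = 2 + 4 = 6)
f(B) = 30 + 5*B (f(B) = 5*(6 + B) = 30 + 5*B)
o(H) = 2*H
l(F) = 5 + F/2 (l(F) = (2*5 + F)*(1/2) = (10 + F)*(1/2) = 5 + F/2)
-16772 + l(f(13)) = -16772 + (5 + (30 + 5*13)/2) = -16772 + (5 + (30 + 65)/2) = -16772 + (5 + (1/2)*95) = -16772 + (5 + 95/2) = -16772 + 105/2 = -33439/2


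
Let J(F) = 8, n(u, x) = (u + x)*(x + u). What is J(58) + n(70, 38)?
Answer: 11672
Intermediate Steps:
n(u, x) = (u + x)² (n(u, x) = (u + x)*(u + x) = (u + x)²)
J(58) + n(70, 38) = 8 + (70 + 38)² = 8 + 108² = 8 + 11664 = 11672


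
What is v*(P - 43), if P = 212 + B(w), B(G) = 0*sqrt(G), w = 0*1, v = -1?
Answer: -169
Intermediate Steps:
w = 0
B(G) = 0
P = 212 (P = 212 + 0 = 212)
v*(P - 43) = -(212 - 43) = -1*169 = -169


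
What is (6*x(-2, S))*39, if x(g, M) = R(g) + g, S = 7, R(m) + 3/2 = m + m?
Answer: -1755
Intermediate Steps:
R(m) = -3/2 + 2*m (R(m) = -3/2 + (m + m) = -3/2 + 2*m)
x(g, M) = -3/2 + 3*g (x(g, M) = (-3/2 + 2*g) + g = -3/2 + 3*g)
(6*x(-2, S))*39 = (6*(-3/2 + 3*(-2)))*39 = (6*(-3/2 - 6))*39 = (6*(-15/2))*39 = -45*39 = -1755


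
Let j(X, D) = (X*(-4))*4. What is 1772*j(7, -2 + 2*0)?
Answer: -198464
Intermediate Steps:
j(X, D) = -16*X (j(X, D) = -4*X*4 = -16*X)
1772*j(7, -2 + 2*0) = 1772*(-16*7) = 1772*(-112) = -198464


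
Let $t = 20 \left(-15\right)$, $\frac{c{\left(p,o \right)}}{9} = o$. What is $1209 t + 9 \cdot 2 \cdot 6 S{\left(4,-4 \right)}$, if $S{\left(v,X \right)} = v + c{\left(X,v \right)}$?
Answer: $-358380$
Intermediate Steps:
$c{\left(p,o \right)} = 9 o$
$S{\left(v,X \right)} = 10 v$ ($S{\left(v,X \right)} = v + 9 v = 10 v$)
$t = -300$
$1209 t + 9 \cdot 2 \cdot 6 S{\left(4,-4 \right)} = 1209 \left(-300\right) + 9 \cdot 2 \cdot 6 \cdot 10 \cdot 4 = -362700 + 18 \cdot 6 \cdot 40 = -362700 + 18 \cdot 240 = -362700 + 4320 = -358380$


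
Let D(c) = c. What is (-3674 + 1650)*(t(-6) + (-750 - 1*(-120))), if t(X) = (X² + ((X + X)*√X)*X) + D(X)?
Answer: 1214400 - 145728*I*√6 ≈ 1.2144e+6 - 3.5696e+5*I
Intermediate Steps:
t(X) = X + X² + 2*X^(5/2) (t(X) = (X² + ((X + X)*√X)*X) + X = (X² + ((2*X)*√X)*X) + X = (X² + (2*X^(3/2))*X) + X = (X² + 2*X^(5/2)) + X = X + X² + 2*X^(5/2))
(-3674 + 1650)*(t(-6) + (-750 - 1*(-120))) = (-3674 + 1650)*((-6 + (-6)² + 2*(-6)^(5/2)) + (-750 - 1*(-120))) = -2024*((-6 + 36 + 2*(36*I*√6)) + (-750 + 120)) = -2024*((-6 + 36 + 72*I*√6) - 630) = -2024*((30 + 72*I*√6) - 630) = -2024*(-600 + 72*I*√6) = 1214400 - 145728*I*√6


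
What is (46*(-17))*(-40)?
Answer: 31280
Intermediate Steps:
(46*(-17))*(-40) = -782*(-40) = 31280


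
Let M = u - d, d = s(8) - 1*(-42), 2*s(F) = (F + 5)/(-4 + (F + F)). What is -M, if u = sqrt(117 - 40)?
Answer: 1021/24 - sqrt(77) ≈ 33.767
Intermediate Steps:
s(F) = (5 + F)/(2*(-4 + 2*F)) (s(F) = ((F + 5)/(-4 + (F + F)))/2 = ((5 + F)/(-4 + 2*F))/2 = (5 + F)/(2*(-4 + 2*F)))
u = sqrt(77) ≈ 8.7750
d = 1021/24 (d = (5 + 8)/(4*(-2 + 8)) - 1*(-42) = (1/4)*13/6 + 42 = (1/4)*(1/6)*13 + 42 = 13/24 + 42 = 1021/24 ≈ 42.542)
M = -1021/24 + sqrt(77) (M = sqrt(77) - 1*1021/24 = sqrt(77) - 1021/24 = -1021/24 + sqrt(77) ≈ -33.767)
-M = -(-1021/24 + sqrt(77)) = 1021/24 - sqrt(77)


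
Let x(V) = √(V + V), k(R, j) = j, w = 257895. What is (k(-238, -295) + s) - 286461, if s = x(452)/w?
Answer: -286756 + 2*√226/257895 ≈ -2.8676e+5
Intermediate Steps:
x(V) = √2*√V (x(V) = √(2*V) = √2*√V)
s = 2*√226/257895 (s = (√2*√452)/257895 = (√2*(2*√113))*(1/257895) = (2*√226)*(1/257895) = 2*√226/257895 ≈ 0.00011658)
(k(-238, -295) + s) - 286461 = (-295 + 2*√226/257895) - 286461 = -286756 + 2*√226/257895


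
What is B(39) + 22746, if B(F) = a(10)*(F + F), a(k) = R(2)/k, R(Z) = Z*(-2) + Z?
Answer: 113652/5 ≈ 22730.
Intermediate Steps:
R(Z) = -Z (R(Z) = -2*Z + Z = -Z)
a(k) = -2/k (a(k) = (-1*2)/k = -2/k)
B(F) = -2*F/5 (B(F) = (-2/10)*(F + F) = (-2*1/10)*(2*F) = -2*F/5)
B(39) + 22746 = -2/5*39 + 22746 = -78/5 + 22746 = 113652/5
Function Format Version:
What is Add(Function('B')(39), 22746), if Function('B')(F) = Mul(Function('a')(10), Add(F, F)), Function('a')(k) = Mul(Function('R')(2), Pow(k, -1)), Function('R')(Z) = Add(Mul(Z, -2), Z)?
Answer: Rational(113652, 5) ≈ 22730.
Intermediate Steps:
Function('R')(Z) = Mul(-1, Z) (Function('R')(Z) = Add(Mul(-2, Z), Z) = Mul(-1, Z))
Function('a')(k) = Mul(-2, Pow(k, -1)) (Function('a')(k) = Mul(Mul(-1, 2), Pow(k, -1)) = Mul(-2, Pow(k, -1)))
Function('B')(F) = Mul(Rational(-2, 5), F) (Function('B')(F) = Mul(Mul(-2, Pow(10, -1)), Add(F, F)) = Mul(Mul(-2, Rational(1, 10)), Mul(2, F)) = Mul(Rational(-1, 5), Mul(2, F)) = Mul(Rational(-2, 5), F))
Add(Function('B')(39), 22746) = Add(Mul(Rational(-2, 5), 39), 22746) = Add(Rational(-78, 5), 22746) = Rational(113652, 5)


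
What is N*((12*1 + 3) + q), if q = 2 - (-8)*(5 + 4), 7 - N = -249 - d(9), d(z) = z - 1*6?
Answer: 23051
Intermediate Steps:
d(z) = -6 + z (d(z) = z - 6 = -6 + z)
N = 259 (N = 7 - (-249 - (-6 + 9)) = 7 - (-249 - 1*3) = 7 - (-249 - 3) = 7 - 1*(-252) = 7 + 252 = 259)
q = 74 (q = 2 - (-8)*9 = 2 - 4*(-18) = 2 + 72 = 74)
N*((12*1 + 3) + q) = 259*((12*1 + 3) + 74) = 259*((12 + 3) + 74) = 259*(15 + 74) = 259*89 = 23051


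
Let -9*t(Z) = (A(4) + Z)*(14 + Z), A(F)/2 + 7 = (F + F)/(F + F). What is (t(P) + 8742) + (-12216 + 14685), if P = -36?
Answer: 33281/3 ≈ 11094.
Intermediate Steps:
A(F) = -12 (A(F) = -14 + 2*((F + F)/(F + F)) = -14 + 2*((2*F)/((2*F))) = -14 + 2*((2*F)*(1/(2*F))) = -14 + 2*1 = -14 + 2 = -12)
t(Z) = -(-12 + Z)*(14 + Z)/9
(t(P) + 8742) + (-12216 + 14685) = ((56/3 - 2/9*(-36) - ⅑*(-36)²) + 8742) + (-12216 + 14685) = ((56/3 + 8 - ⅑*1296) + 8742) + 2469 = ((56/3 + 8 - 144) + 8742) + 2469 = (-352/3 + 8742) + 2469 = 25874/3 + 2469 = 33281/3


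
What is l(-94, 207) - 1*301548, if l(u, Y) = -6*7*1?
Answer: -301590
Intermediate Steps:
l(u, Y) = -42 (l(u, Y) = -42*1 = -42)
l(-94, 207) - 1*301548 = -42 - 1*301548 = -42 - 301548 = -301590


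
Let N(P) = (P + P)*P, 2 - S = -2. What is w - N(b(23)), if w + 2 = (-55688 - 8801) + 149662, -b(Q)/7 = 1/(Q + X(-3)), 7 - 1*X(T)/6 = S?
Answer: 143172353/1681 ≈ 85171.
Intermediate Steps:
S = 4 (S = 2 - 1*(-2) = 2 + 2 = 4)
X(T) = 18 (X(T) = 42 - 6*4 = 42 - 24 = 18)
b(Q) = -7/(18 + Q) (b(Q) = -7/(Q + 18) = -7/(18 + Q))
N(P) = 2*P**2 (N(P) = (2*P)*P = 2*P**2)
w = 85171 (w = -2 + ((-55688 - 8801) + 149662) = -2 + (-64489 + 149662) = -2 + 85173 = 85171)
w - N(b(23)) = 85171 - 2*(-7/(18 + 23))**2 = 85171 - 2*(-7/41)**2 = 85171 - 2*49/1681 = 85171 - 1*98/1681 = 85171 - 98/1681 = 143172353/1681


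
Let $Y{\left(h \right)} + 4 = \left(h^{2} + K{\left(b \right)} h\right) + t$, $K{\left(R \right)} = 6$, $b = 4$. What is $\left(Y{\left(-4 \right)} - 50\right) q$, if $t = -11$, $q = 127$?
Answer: $-9271$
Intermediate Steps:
$Y{\left(h \right)} = -15 + h^{2} + 6 h$ ($Y{\left(h \right)} = -4 - \left(11 - h^{2} - 6 h\right) = -4 + \left(-11 + h^{2} + 6 h\right) = -15 + h^{2} + 6 h$)
$\left(Y{\left(-4 \right)} - 50\right) q = \left(\left(-15 + \left(-4\right)^{2} + 6 \left(-4\right)\right) - 50\right) 127 = \left(\left(-15 + 16 - 24\right) - 50\right) 127 = \left(-23 - 50\right) 127 = \left(-73\right) 127 = -9271$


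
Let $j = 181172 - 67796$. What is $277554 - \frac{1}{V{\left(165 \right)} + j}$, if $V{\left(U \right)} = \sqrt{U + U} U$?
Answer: $\frac{594203013256738}{2140855521} + \frac{55 \sqrt{330}}{4281711042} \approx 2.7755 \cdot 10^{5}$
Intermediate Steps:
$j = 113376$
$V{\left(U \right)} = \sqrt{2} U^{\frac{3}{2}}$ ($V{\left(U \right)} = \sqrt{2 U} U = \sqrt{2} \sqrt{U} U = \sqrt{2} U^{\frac{3}{2}}$)
$277554 - \frac{1}{V{\left(165 \right)} + j} = 277554 - \frac{1}{\sqrt{2} \cdot 165^{\frac{3}{2}} + 113376} = 277554 - \frac{1}{\sqrt{2} \cdot 165 \sqrt{165} + 113376} = 277554 - \frac{1}{165 \sqrt{330} + 113376} = 277554 - \frac{1}{113376 + 165 \sqrt{330}}$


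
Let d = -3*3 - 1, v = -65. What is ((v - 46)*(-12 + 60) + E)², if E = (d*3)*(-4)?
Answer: 27123264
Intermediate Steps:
d = -10 (d = -9 - 1 = -10)
E = 120 (E = -10*3*(-4) = -30*(-4) = 120)
((v - 46)*(-12 + 60) + E)² = ((-65 - 46)*(-12 + 60) + 120)² = (-111*48 + 120)² = (-5328 + 120)² = (-5208)² = 27123264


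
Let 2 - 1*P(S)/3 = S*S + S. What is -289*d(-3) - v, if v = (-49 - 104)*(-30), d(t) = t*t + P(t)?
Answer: -3723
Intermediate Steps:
P(S) = 6 - 3*S - 3*S² (P(S) = 6 - 3*(S*S + S) = 6 - 3*(S² + S) = 6 - 3*(S + S²) = 6 + (-3*S - 3*S²) = 6 - 3*S - 3*S²)
d(t) = 6 - 3*t - 2*t² (d(t) = t*t + (6 - 3*t - 3*t²) = t² + (6 - 3*t - 3*t²) = 6 - 3*t - 2*t²)
v = 4590 (v = -153*(-30) = 4590)
-289*d(-3) - v = -289*(6 - 3*(-3) - 2*(-3)²) - 1*4590 = -289*(6 + 9 - 2*9) - 4590 = -289*(6 + 9 - 18) - 4590 = -289*(-3) - 4590 = 867 - 4590 = -3723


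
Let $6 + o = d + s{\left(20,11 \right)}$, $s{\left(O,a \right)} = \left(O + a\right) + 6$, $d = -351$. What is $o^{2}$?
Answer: $102400$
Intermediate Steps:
$s{\left(O,a \right)} = 6 + O + a$
$o = -320$ ($o = -6 + \left(-351 + \left(6 + 20 + 11\right)\right) = -6 + \left(-351 + 37\right) = -6 - 314 = -320$)
$o^{2} = \left(-320\right)^{2} = 102400$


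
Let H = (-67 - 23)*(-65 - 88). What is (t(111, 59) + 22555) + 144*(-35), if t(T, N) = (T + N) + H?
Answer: 31455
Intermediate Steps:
H = 13770 (H = -90*(-153) = 13770)
t(T, N) = 13770 + N + T (t(T, N) = (T + N) + 13770 = (N + T) + 13770 = 13770 + N + T)
(t(111, 59) + 22555) + 144*(-35) = ((13770 + 59 + 111) + 22555) + 144*(-35) = (13940 + 22555) - 5040 = 36495 - 5040 = 31455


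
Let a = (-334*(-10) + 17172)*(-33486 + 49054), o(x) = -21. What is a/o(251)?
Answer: -45618688/3 ≈ -1.5206e+7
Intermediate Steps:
a = 319330816 (a = (3340 + 17172)*15568 = 20512*15568 = 319330816)
a/o(251) = 319330816/(-21) = 319330816*(-1/21) = -45618688/3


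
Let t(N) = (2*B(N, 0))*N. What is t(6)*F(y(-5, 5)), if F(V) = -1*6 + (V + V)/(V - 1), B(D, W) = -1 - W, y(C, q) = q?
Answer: 42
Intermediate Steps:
t(N) = -2*N (t(N) = (2*(-1 - 1*0))*N = (2*(-1 + 0))*N = (2*(-1))*N = -2*N)
F(V) = -6 + 2*V/(-1 + V) (F(V) = -6 + (2*V)/(-1 + V) = -6 + 2*V/(-1 + V))
t(6)*F(y(-5, 5)) = (-2*6)*(2*(3 - 2*5)/(-1 + 5)) = -24*(3 - 10)/4 = -24*(-7)/4 = -12*(-7/2) = 42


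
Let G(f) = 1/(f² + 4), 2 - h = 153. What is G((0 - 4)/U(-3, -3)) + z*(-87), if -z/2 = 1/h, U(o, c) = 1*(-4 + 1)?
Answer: -7689/7852 ≈ -0.97924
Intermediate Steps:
h = -151 (h = 2 - 1*153 = 2 - 153 = -151)
U(o, c) = -3 (U(o, c) = 1*(-3) = -3)
G(f) = 1/(4 + f²)
z = 2/151 (z = -2/(-151) = -2*(-1/151) = 2/151 ≈ 0.013245)
G((0 - 4)/U(-3, -3)) + z*(-87) = 1/(4 + ((0 - 4)/(-3))²) + (2/151)*(-87) = 1/(4 + (-4*(-⅓))²) - 174/151 = 1/(4 + (4/3)²) - 174/151 = 1/(4 + 16/9) - 174/151 = 1/(52/9) - 174/151 = 9/52 - 174/151 = -7689/7852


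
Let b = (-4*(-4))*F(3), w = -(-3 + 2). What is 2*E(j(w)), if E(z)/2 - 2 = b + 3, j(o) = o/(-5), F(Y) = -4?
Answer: -236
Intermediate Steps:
w = 1 (w = -1*(-1) = 1)
b = -64 (b = -4*(-4)*(-4) = 16*(-4) = -64)
j(o) = -o/5 (j(o) = o*(-⅕) = -o/5)
E(z) = -118 (E(z) = 4 + 2*(-64 + 3) = 4 + 2*(-61) = 4 - 122 = -118)
2*E(j(w)) = 2*(-118) = -236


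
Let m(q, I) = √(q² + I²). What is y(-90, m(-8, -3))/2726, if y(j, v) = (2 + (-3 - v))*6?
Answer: -3/1363 - 3*√73/1363 ≈ -0.021007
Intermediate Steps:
m(q, I) = √(I² + q²)
y(j, v) = -6 - 6*v (y(j, v) = (-1 - v)*6 = -6 - 6*v)
y(-90, m(-8, -3))/2726 = (-6 - 6*√((-3)² + (-8)²))/2726 = (-6 - 6*√(9 + 64))*(1/2726) = (-6 - 6*√73)*(1/2726) = -3/1363 - 3*√73/1363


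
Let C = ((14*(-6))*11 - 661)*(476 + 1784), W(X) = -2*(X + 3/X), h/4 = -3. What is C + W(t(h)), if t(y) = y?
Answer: -7164151/2 ≈ -3.5821e+6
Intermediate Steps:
h = -12 (h = 4*(-3) = -12)
W(X) = -6/X - 2*X
C = -3582100 (C = (-84*11 - 661)*2260 = (-924 - 661)*2260 = -1585*2260 = -3582100)
C + W(t(h)) = -3582100 + (-6/(-12) - 2*(-12)) = -3582100 + (-6*(-1/12) + 24) = -3582100 + (½ + 24) = -3582100 + 49/2 = -7164151/2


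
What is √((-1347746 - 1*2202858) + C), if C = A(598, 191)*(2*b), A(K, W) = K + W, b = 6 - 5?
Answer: I*√3549026 ≈ 1883.9*I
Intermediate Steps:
b = 1
C = 1578 (C = (598 + 191)*(2*1) = 789*2 = 1578)
√((-1347746 - 1*2202858) + C) = √((-1347746 - 1*2202858) + 1578) = √((-1347746 - 2202858) + 1578) = √(-3550604 + 1578) = √(-3549026) = I*√3549026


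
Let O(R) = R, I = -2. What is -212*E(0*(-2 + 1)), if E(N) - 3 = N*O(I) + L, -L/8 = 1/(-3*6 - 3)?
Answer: -15052/21 ≈ -716.76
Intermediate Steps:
L = 8/21 (L = -8/(-3*6 - 3) = -8/(-18 - 3) = -8/(-21) = -8*(-1/21) = 8/21 ≈ 0.38095)
E(N) = 71/21 - 2*N (E(N) = 3 + (N*(-2) + 8/21) = 3 + (-2*N + 8/21) = 3 + (8/21 - 2*N) = 71/21 - 2*N)
-212*E(0*(-2 + 1)) = -212*(71/21 - 0*(-2 + 1)) = -212*(71/21 - 0*(-1)) = -212*(71/21 - 2*0) = -212*(71/21 + 0) = -212*71/21 = -15052/21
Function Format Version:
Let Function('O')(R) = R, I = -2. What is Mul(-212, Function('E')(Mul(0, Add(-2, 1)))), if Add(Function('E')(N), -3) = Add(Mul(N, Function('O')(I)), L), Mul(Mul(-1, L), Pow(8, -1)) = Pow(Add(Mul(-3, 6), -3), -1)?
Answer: Rational(-15052, 21) ≈ -716.76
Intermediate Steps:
L = Rational(8, 21) (L = Mul(-8, Pow(Add(Mul(-3, 6), -3), -1)) = Mul(-8, Pow(Add(-18, -3), -1)) = Mul(-8, Pow(-21, -1)) = Mul(-8, Rational(-1, 21)) = Rational(8, 21) ≈ 0.38095)
Function('E')(N) = Add(Rational(71, 21), Mul(-2, N)) (Function('E')(N) = Add(3, Add(Mul(N, -2), Rational(8, 21))) = Add(3, Add(Mul(-2, N), Rational(8, 21))) = Add(3, Add(Rational(8, 21), Mul(-2, N))) = Add(Rational(71, 21), Mul(-2, N)))
Mul(-212, Function('E')(Mul(0, Add(-2, 1)))) = Mul(-212, Add(Rational(71, 21), Mul(-2, Mul(0, Add(-2, 1))))) = Mul(-212, Add(Rational(71, 21), Mul(-2, Mul(0, -1)))) = Mul(-212, Add(Rational(71, 21), Mul(-2, 0))) = Mul(-212, Add(Rational(71, 21), 0)) = Mul(-212, Rational(71, 21)) = Rational(-15052, 21)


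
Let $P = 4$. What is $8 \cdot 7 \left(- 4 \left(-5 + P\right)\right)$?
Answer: $224$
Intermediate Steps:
$8 \cdot 7 \left(- 4 \left(-5 + P\right)\right) = 8 \cdot 7 \left(- 4 \left(-5 + 4\right)\right) = 56 \left(\left(-4\right) \left(-1\right)\right) = 56 \cdot 4 = 224$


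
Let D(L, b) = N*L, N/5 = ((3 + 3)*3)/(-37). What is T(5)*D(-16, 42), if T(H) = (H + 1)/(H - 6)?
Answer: -8640/37 ≈ -233.51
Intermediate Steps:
T(H) = (1 + H)/(-6 + H)
N = -90/37 (N = 5*(((3 + 3)*3)/(-37)) = 5*((6*3)*(-1/37)) = 5*(18*(-1/37)) = 5*(-18/37) = -90/37 ≈ -2.4324)
D(L, b) = -90*L/37
T(5)*D(-16, 42) = ((1 + 5)/(-6 + 5))*(-90/37*(-16)) = (6/(-1))*(1440/37) = -1*6*(1440/37) = -6*1440/37 = -8640/37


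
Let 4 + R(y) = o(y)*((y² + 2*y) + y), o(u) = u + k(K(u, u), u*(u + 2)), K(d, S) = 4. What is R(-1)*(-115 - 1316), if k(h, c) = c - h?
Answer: -11448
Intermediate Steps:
o(u) = -4 + u + u*(2 + u) (o(u) = u + (u*(u + 2) - 1*4) = u + (u*(2 + u) - 4) = u + (-4 + u*(2 + u)) = -4 + u + u*(2 + u))
R(y) = -4 + (y² + 3*y)*(-4 + y + y*(2 + y)) (R(y) = -4 + (-4 + y + y*(2 + y))*((y² + 2*y) + y) = -4 + (-4 + y + y*(2 + y))*(y² + 3*y) = -4 + (y² + 3*y)*(-4 + y + y*(2 + y)))
R(-1)*(-115 - 1316) = (-4 + (-1)⁴ - 12*(-1) + 5*(-1)² + 6*(-1)³)*(-115 - 1316) = (-4 + 1 + 12 + 5*1 + 6*(-1))*(-1431) = (-4 + 1 + 12 + 5 - 6)*(-1431) = 8*(-1431) = -11448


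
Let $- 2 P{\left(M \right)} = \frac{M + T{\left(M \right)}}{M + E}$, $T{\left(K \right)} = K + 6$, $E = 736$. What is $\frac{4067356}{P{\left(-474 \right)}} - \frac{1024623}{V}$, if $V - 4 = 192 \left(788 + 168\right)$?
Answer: $\frac{195605468061799}{86454876} \approx 2.2625 \cdot 10^{6}$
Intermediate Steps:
$T{\left(K \right)} = 6 + K$
$V = 183556$ ($V = 4 + 192 \left(788 + 168\right) = 4 + 192 \cdot 956 = 4 + 183552 = 183556$)
$P{\left(M \right)} = - \frac{6 + 2 M}{2 \left(736 + M\right)}$ ($P{\left(M \right)} = - \frac{\left(M + \left(6 + M\right)\right) \frac{1}{M + 736}}{2} = - \frac{\left(6 + 2 M\right) \frac{1}{736 + M}}{2} = - \frac{\frac{1}{736 + M} \left(6 + 2 M\right)}{2} = - \frac{6 + 2 M}{2 \left(736 + M\right)}$)
$\frac{4067356}{P{\left(-474 \right)}} - \frac{1024623}{V} = \frac{4067356}{\frac{1}{736 - 474} \left(-3 - -474\right)} - \frac{1024623}{183556} = \frac{4067356}{\frac{1}{262} \left(-3 + 474\right)} - \frac{1024623}{183556} = \frac{4067356}{\frac{1}{262} \cdot 471} - \frac{1024623}{183556} = \frac{4067356}{\frac{471}{262}} - \frac{1024623}{183556} = 4067356 \cdot \frac{262}{471} - \frac{1024623}{183556} = \frac{1065647272}{471} - \frac{1024623}{183556} = \frac{195605468061799}{86454876}$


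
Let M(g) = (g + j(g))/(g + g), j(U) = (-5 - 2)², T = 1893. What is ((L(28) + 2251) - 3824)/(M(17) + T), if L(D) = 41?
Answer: -13022/16107 ≈ -0.80847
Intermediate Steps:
j(U) = 49 (j(U) = (-7)² = 49)
M(g) = (49 + g)/(2*g) (M(g) = (g + 49)/(g + g) = (49 + g)/((2*g)) = (49 + g)*(1/(2*g)) = (49 + g)/(2*g))
((L(28) + 2251) - 3824)/(M(17) + T) = ((41 + 2251) - 3824)/((½)*(49 + 17)/17 + 1893) = (2292 - 3824)/((½)*(1/17)*66 + 1893) = -1532/(33/17 + 1893) = -1532/32214/17 = -1532*17/32214 = -13022/16107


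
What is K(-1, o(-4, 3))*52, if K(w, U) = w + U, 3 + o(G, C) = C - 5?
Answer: -312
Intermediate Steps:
o(G, C) = -8 + C (o(G, C) = -3 + (C - 5) = -3 + (-5 + C) = -8 + C)
K(w, U) = U + w
K(-1, o(-4, 3))*52 = ((-8 + 3) - 1)*52 = (-5 - 1)*52 = -6*52 = -312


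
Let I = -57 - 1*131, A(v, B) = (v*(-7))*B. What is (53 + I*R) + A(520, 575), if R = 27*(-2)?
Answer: -2082795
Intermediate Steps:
A(v, B) = -7*B*v (A(v, B) = (-7*v)*B = -7*B*v)
I = -188 (I = -57 - 131 = -188)
R = -54
(53 + I*R) + A(520, 575) = (53 - 188*(-54)) - 7*575*520 = (53 + 10152) - 2093000 = 10205 - 2093000 = -2082795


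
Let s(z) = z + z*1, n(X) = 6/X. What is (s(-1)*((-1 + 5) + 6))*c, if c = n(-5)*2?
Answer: 48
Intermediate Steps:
c = -12/5 (c = (6/(-5))*2 = (6*(-⅕))*2 = -6/5*2 = -12/5 ≈ -2.4000)
s(z) = 2*z (s(z) = z + z = 2*z)
(s(-1)*((-1 + 5) + 6))*c = ((2*(-1))*((-1 + 5) + 6))*(-12/5) = -2*(4 + 6)*(-12/5) = -2*10*(-12/5) = -20*(-12/5) = 48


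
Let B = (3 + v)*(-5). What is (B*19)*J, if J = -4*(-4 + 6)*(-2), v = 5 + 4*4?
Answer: -36480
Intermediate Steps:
v = 21 (v = 5 + 16 = 21)
J = 16 (J = -4*2*(-2) = -1*8*(-2) = -8*(-2) = 16)
B = -120 (B = (3 + 21)*(-5) = 24*(-5) = -120)
(B*19)*J = -120*19*16 = -2280*16 = -36480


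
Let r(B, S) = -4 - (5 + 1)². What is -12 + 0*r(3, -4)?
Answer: -12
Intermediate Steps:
r(B, S) = -40 (r(B, S) = -4 - 1*6² = -4 - 1*36 = -4 - 36 = -40)
-12 + 0*r(3, -4) = -12 + 0*(-40) = -12 + 0 = -12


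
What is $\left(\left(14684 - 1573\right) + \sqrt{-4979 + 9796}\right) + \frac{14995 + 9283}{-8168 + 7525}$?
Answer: $\frac{8406095}{643} + \sqrt{4817} \approx 13143.0$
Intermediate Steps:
$\left(\left(14684 - 1573\right) + \sqrt{-4979 + 9796}\right) + \frac{14995 + 9283}{-8168 + 7525} = \left(\left(14684 - 1573\right) + \sqrt{4817}\right) + \frac{24278}{-643} = \left(13111 + \sqrt{4817}\right) + 24278 \left(- \frac{1}{643}\right) = \left(13111 + \sqrt{4817}\right) - \frac{24278}{643} = \frac{8406095}{643} + \sqrt{4817}$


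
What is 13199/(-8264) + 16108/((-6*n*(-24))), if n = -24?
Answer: -5585383/892512 ≈ -6.2580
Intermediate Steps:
13199/(-8264) + 16108/((-6*n*(-24))) = 13199/(-8264) + 16108/((-6*(-24)*(-24))) = 13199*(-1/8264) + 16108/((144*(-24))) = -13199/8264 + 16108/(-3456) = -13199/8264 + 16108*(-1/3456) = -13199/8264 - 4027/864 = -5585383/892512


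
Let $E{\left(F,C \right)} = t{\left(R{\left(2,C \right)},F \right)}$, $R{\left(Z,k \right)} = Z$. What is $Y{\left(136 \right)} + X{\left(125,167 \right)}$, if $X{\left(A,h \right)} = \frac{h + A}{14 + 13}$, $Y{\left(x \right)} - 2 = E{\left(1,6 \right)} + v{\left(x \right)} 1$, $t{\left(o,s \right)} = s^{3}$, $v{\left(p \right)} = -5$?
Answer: $\frac{238}{27} \approx 8.8148$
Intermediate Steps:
$E{\left(F,C \right)} = F^{3}$
$Y{\left(x \right)} = -2$ ($Y{\left(x \right)} = 2 + \left(1^{3} - 5\right) = 2 + \left(1 - 5\right) = 2 - 4 = -2$)
$X{\left(A,h \right)} = \frac{A}{27} + \frac{h}{27}$ ($X{\left(A,h \right)} = \frac{A + h}{27} = \left(A + h\right) \frac{1}{27} = \frac{A}{27} + \frac{h}{27}$)
$Y{\left(136 \right)} + X{\left(125,167 \right)} = -2 + \left(\frac{1}{27} \cdot 125 + \frac{1}{27} \cdot 167\right) = -2 + \left(\frac{125}{27} + \frac{167}{27}\right) = -2 + \frac{292}{27} = \frac{238}{27}$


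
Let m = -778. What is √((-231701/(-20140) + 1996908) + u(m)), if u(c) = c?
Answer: 113*√15852340015/10070 ≈ 1412.8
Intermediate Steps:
√((-231701/(-20140) + 1996908) + u(m)) = √((-231701/(-20140) + 1996908) - 778) = √((-231701*(-1/20140) + 1996908) - 778) = √((231701/20140 + 1996908) - 778) = √(40217958821/20140 - 778) = √(40202289901/20140) = 113*√15852340015/10070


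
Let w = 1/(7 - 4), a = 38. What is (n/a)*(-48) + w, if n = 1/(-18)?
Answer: 23/57 ≈ 0.40351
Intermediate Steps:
n = -1/18 ≈ -0.055556
w = 1/3 ≈ 0.33333
(n/a)*(-48) + w = -1/18/38*(-48) + 1/3 = -1/18*1/38*(-48) + 1/3 = -1/684*(-48) + 1/3 = 4/57 + 1/3 = 23/57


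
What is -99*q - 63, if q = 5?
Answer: -558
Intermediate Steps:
-99*q - 63 = -99*5 - 63 = -495 - 63 = -558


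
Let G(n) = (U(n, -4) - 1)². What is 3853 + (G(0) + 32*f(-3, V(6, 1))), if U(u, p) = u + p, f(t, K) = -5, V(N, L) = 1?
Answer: 3718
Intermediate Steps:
U(u, p) = p + u
G(n) = (-5 + n)² (G(n) = ((-4 + n) - 1)² = (-5 + n)²)
3853 + (G(0) + 32*f(-3, V(6, 1))) = 3853 + ((-5 + 0)² + 32*(-5)) = 3853 + ((-5)² - 160) = 3853 + (25 - 160) = 3853 - 135 = 3718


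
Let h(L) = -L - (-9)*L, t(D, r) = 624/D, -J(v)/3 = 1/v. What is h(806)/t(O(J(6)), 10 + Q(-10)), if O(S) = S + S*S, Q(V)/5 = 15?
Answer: -31/12 ≈ -2.5833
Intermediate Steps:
Q(V) = 75 (Q(V) = 5*15 = 75)
J(v) = -3/v
O(S) = S + S**2
h(L) = 8*L (h(L) = -L + 9*L = 8*L)
h(806)/t(O(J(6)), 10 + Q(-10)) = (8*806)/((624/(((-3/6)*(1 - 3/6))))) = 6448/((624/(((-3*1/6)*(1 - 3*1/6))))) = 6448/((624/((-(1 - 1/2)/2)))) = 6448/((624/((-1/2*1/2)))) = 6448/((624/(-1/4))) = 6448/((624*(-4))) = 6448/(-2496) = 6448*(-1/2496) = -31/12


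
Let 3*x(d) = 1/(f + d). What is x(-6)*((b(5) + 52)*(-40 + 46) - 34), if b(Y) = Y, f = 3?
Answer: -308/9 ≈ -34.222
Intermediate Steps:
x(d) = 1/(3*(3 + d))
x(-6)*((b(5) + 52)*(-40 + 46) - 34) = (1/(3*(3 - 6)))*((5 + 52)*(-40 + 46) - 34) = ((1/3)/(-3))*(57*6 - 34) = ((1/3)*(-1/3))*(342 - 34) = -1/9*308 = -308/9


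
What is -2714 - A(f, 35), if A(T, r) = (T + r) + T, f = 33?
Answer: -2815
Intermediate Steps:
A(T, r) = r + 2*T
-2714 - A(f, 35) = -2714 - (35 + 2*33) = -2714 - (35 + 66) = -2714 - 1*101 = -2714 - 101 = -2815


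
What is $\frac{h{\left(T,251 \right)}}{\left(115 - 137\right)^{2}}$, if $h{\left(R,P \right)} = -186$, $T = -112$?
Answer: $- \frac{93}{242} \approx -0.3843$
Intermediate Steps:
$\frac{h{\left(T,251 \right)}}{\left(115 - 137\right)^{2}} = - \frac{186}{\left(115 - 137\right)^{2}} = - \frac{186}{\left(-22\right)^{2}} = - \frac{186}{484} = \left(-186\right) \frac{1}{484} = - \frac{93}{242}$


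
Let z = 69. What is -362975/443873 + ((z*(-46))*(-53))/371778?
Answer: -10046152624/27503702699 ≈ -0.36527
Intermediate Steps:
-362975/443873 + ((z*(-46))*(-53))/371778 = -362975/443873 + ((69*(-46))*(-53))/371778 = -362975*1/443873 - 3174*(-53)*(1/371778) = -362975/443873 + 168222*(1/371778) = -362975/443873 + 28037/61963 = -10046152624/27503702699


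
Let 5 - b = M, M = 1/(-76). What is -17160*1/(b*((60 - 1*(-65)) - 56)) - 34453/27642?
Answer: -4106147293/80742282 ≈ -50.855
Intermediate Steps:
M = -1/76 ≈ -0.013158
b = 381/76 (b = 5 - 1*(-1/76) = 5 + 1/76 = 381/76 ≈ 5.0132)
-17160*1/(b*((60 - 1*(-65)) - 56)) - 34453/27642 = -17160*76/(381*((60 - 1*(-65)) - 56)) - 34453/27642 = -17160*76/(381*((60 + 65) - 56)) - 34453*1/27642 = -17160*76/(381*(125 - 56)) - 34453/27642 = -17160/((381/76)*69) - 34453/27642 = -17160/26289/76 - 34453/27642 = -17160*76/26289 - 34453/27642 = -434720/8763 - 34453/27642 = -4106147293/80742282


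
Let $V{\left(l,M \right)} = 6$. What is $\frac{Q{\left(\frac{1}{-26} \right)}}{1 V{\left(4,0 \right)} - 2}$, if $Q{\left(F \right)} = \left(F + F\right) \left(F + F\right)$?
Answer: $\frac{1}{676} \approx 0.0014793$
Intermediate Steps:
$Q{\left(F \right)} = 4 F^{2}$ ($Q{\left(F \right)} = 2 F 2 F = 4 F^{2}$)
$\frac{Q{\left(\frac{1}{-26} \right)}}{1 V{\left(4,0 \right)} - 2} = \frac{4 \left(\frac{1}{-26}\right)^{2}}{1 \cdot 6 - 2} = \frac{4 \left(- \frac{1}{26}\right)^{2}}{6 - 2} = \frac{4 \cdot \frac{1}{676}}{4} = \frac{1}{169} \cdot \frac{1}{4} = \frac{1}{676}$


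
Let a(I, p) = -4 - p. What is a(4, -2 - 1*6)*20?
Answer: 80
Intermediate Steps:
a(4, -2 - 1*6)*20 = (-4 - (-2 - 1*6))*20 = (-4 - (-2 - 6))*20 = (-4 - 1*(-8))*20 = (-4 + 8)*20 = 4*20 = 80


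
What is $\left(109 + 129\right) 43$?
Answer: $10234$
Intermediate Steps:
$\left(109 + 129\right) 43 = 238 \cdot 43 = 10234$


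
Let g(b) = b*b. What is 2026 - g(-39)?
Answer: 505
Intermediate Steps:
g(b) = b**2
2026 - g(-39) = 2026 - 1*(-39)**2 = 2026 - 1*1521 = 2026 - 1521 = 505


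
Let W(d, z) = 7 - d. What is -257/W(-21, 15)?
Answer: -257/28 ≈ -9.1786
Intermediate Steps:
-257/W(-21, 15) = -257/(7 - 1*(-21)) = -257/(7 + 21) = -257/28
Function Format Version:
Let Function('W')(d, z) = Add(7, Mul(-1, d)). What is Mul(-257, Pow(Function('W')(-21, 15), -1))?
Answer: Rational(-257, 28) ≈ -9.1786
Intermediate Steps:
Mul(-257, Pow(Function('W')(-21, 15), -1)) = Mul(-257, Pow(Add(7, Mul(-1, -21)), -1)) = Mul(-257, Pow(Add(7, 21), -1)) = Mul(-257, Pow(28, -1)) = Mul(-257, Rational(1, 28)) = Rational(-257, 28)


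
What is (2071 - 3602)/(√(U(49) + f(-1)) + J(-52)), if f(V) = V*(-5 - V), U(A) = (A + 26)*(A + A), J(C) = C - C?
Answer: -1531*√7354/7354 ≈ -17.853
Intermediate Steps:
J(C) = 0
U(A) = 2*A*(26 + A) (U(A) = (26 + A)*(2*A) = 2*A*(26 + A))
(2071 - 3602)/(√(U(49) + f(-1)) + J(-52)) = (2071 - 3602)/(√(2*49*(26 + 49) - 1*(-1)*(5 - 1)) + 0) = -1531/(√(2*49*75 - 1*(-1)*4) + 0) = -1531/(√(7350 + 4) + 0) = -1531/(√7354 + 0) = -1531*√7354/7354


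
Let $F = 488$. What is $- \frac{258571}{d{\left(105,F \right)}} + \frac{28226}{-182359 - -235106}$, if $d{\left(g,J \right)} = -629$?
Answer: $\frac{13656598691}{33177863} \approx 411.62$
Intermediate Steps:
$- \frac{258571}{d{\left(105,F \right)}} + \frac{28226}{-182359 - -235106} = - \frac{258571}{-629} + \frac{28226}{-182359 - -235106} = \left(-258571\right) \left(- \frac{1}{629}\right) + \frac{28226}{-182359 + 235106} = \frac{258571}{629} + \frac{28226}{52747} = \frac{13656598691}{33177863}$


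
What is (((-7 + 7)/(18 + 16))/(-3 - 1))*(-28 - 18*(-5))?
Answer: 0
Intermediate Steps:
(((-7 + 7)/(18 + 16))/(-3 - 1))*(-28 - 18*(-5)) = ((0/34)/(-4))*(-28 + 90) = ((0*(1/34))*(-¼))*62 = (0*(-¼))*62 = 0*62 = 0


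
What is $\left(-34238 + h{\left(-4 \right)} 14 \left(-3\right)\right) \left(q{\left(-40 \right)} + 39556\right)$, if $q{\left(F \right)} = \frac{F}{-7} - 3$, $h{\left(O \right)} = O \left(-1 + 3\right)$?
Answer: $- \frac{9387836722}{7} \approx -1.3411 \cdot 10^{9}$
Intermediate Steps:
$h{\left(O \right)} = 2 O$ ($h{\left(O \right)} = O 2 = 2 O$)
$q{\left(F \right)} = -3 - \frac{F}{7}$ ($q{\left(F \right)} = F \left(- \frac{1}{7}\right) - 3 = - \frac{F}{7} - 3 = -3 - \frac{F}{7}$)
$\left(-34238 + h{\left(-4 \right)} 14 \left(-3\right)\right) \left(q{\left(-40 \right)} + 39556\right) = \left(-34238 + 2 \left(-4\right) 14 \left(-3\right)\right) \left(\left(-3 - - \frac{40}{7}\right) + 39556\right) = \left(-34238 + \left(-8\right) 14 \left(-3\right)\right) \left(\left(-3 + \frac{40}{7}\right) + 39556\right) = \left(-34238 - -336\right) \left(\frac{19}{7} + 39556\right) = \left(-34238 + 336\right) \frac{276911}{7} = \left(-33902\right) \frac{276911}{7} = - \frac{9387836722}{7}$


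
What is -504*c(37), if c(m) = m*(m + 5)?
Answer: -783216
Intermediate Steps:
c(m) = m*(5 + m)
-504*c(37) = -18648*(5 + 37) = -18648*42 = -504*1554 = -783216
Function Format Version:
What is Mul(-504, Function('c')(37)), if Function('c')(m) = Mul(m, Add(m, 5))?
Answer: -783216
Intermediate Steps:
Function('c')(m) = Mul(m, Add(5, m))
Mul(-504, Function('c')(37)) = Mul(-504, Mul(37, Add(5, 37))) = Mul(-504, Mul(37, 42)) = Mul(-504, 1554) = -783216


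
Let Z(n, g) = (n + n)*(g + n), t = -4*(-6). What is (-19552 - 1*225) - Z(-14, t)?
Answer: -19497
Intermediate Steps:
t = 24
Z(n, g) = 2*n*(g + n) (Z(n, g) = (2*n)*(g + n) = 2*n*(g + n))
(-19552 - 1*225) - Z(-14, t) = (-19552 - 1*225) - 2*(-14)*(24 - 14) = (-19552 - 225) - 2*(-14)*10 = -19777 - 1*(-280) = -19777 + 280 = -19497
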